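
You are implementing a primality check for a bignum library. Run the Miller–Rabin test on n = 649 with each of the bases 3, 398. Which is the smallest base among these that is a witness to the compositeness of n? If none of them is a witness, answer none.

3

n − 1 = 648 = 2^3 · 81, so s = 3 and d = 81.
Base 3: x_0 = 3^81 mod 649 = 399. x_0 is neither 1 nor 648, so continue squaring. x_1 = 399^2 mod 649 = 196. x_2 = 196^2 mod 649 = 125. Reached i = s−1 = 2 without hitting −1: 3 is a Miller–Rabin witness and 649 is composite.
Base 398: x_0 = 398^81 mod 649 = 211. x_0 is neither 1 nor 648, so continue squaring. x_1 = 211^2 mod 649 = 389. x_2 = 389^2 mod 649 = 104. Reached i = s−1 = 2 without hitting −1: 398 is a Miller–Rabin witness and 649 is composite.
The smallest witness among the given bases is 3.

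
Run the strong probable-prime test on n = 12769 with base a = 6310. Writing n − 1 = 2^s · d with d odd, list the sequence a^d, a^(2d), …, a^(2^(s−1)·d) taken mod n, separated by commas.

2442, 241, 7005, 11527, 10284

n − 1 = 12768 = 2^5 · 399, so s = 5 and d = 399.
x_0 = 6310^399 mod 12769 = 2442.
x_1 = 2442^2 mod 12769 = 241.
x_2 = 241^2 mod 12769 = 7005.
x_3 = 7005^2 mod 12769 = 11527.
x_4 = 11527^2 mod 12769 = 10284.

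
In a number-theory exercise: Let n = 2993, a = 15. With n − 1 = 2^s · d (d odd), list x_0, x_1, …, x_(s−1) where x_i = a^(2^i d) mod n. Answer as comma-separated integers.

2016, 2755, 2770, 1841

n − 1 = 2992 = 2^4 · 187, so s = 4 and d = 187.
x_0 = 15^187 mod 2993 = 2016.
x_1 = 2016^2 mod 2993 = 2755.
x_2 = 2755^2 mod 2993 = 2770.
x_3 = 2770^2 mod 2993 = 1841.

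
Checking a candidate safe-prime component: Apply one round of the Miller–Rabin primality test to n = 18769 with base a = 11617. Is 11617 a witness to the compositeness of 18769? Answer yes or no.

n − 1 = 18768 = 2^4 · 1173, so s = 4 and d = 1173.
x_0 = 11617^1173 mod 18769 = 12156.
x_0 is neither 1 nor 18768, so continue squaring.
x_1 = 12156^2 mod 18769 = 18768.
x_1 ≡ −1, so 11617 is not a witness.

no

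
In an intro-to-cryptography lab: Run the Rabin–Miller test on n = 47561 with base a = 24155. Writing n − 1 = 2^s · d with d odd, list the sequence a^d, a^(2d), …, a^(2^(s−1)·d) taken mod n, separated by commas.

44287, 17851, 47062

n − 1 = 47560 = 2^3 · 5945, so s = 3 and d = 5945.
x_0 = 24155^5945 mod 47561 = 44287.
x_1 = 44287^2 mod 47561 = 17851.
x_2 = 17851^2 mod 47561 = 47062.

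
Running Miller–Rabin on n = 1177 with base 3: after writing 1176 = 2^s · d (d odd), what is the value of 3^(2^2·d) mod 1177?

885

n − 1 = 1176 = 2^3 · 147, so s = 3 and d = 147.
x_0 = 3^147 mod 1177 = 42.
x_1 = 42^2 mod 1177 = 587.
x_2 = 587^2 mod 1177 = 885.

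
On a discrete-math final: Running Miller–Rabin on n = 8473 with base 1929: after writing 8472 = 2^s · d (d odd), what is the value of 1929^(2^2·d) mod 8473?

n − 1 = 8472 = 2^3 · 1059, so s = 3 and d = 1059.
Repeated squaring mod 8473: 1929^1 ≡ 1929, 1929^2 ≡ 1394, 1929^4 ≡ 2919, 1929^8 ≡ 5196, 1929^16 ≡ 3438, 1929^32 ≡ 9, 1929^64 ≡ 81, 1929^128 ≡ 6561, 1929^256 ≡ 3881, 1929^512 ≡ 5640, 1929^1024 ≡ 1958.
1059 = 1024 + 32 + 2 + 1, so 1929^1059 ≡ 1958·9·1394·1929 ≡ 1102 (mod 8473).
x_0 = 1102.
x_1 = 1102^2 mod 8473 = 2765.
x_2 = 2765^2 mod 8473 = 2579.

2579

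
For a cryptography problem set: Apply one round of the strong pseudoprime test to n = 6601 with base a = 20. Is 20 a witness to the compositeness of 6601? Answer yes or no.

n − 1 = 6600 = 2^3 · 825, so s = 3 and d = 825.
x_0 = 20^825 mod 6601 = 4829.
x_0 is neither 1 nor 6600, so continue squaring.
x_1 = 4829^2 mod 6601 = 4509.
x_2 = 4509^2 mod 6601 = 1.
x_2 = 1 but x_1 ≠ ±1, a nontrivial square root of 1 — 20 is a witness and 6601 is composite.

yes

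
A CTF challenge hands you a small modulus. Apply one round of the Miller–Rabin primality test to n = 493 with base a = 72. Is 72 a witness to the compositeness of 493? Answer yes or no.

yes

n − 1 = 492 = 2^2 · 123, so s = 2 and d = 123.
Repeated squaring mod 493: 72^1 ≡ 72, 72^2 ≡ 254, 72^4 ≡ 426, 72^8 ≡ 52, 72^16 ≡ 239, 72^32 ≡ 426, 72^64 ≡ 52.
123 = 64 + 32 + 16 + 8 + 2 + 1, so 72^123 ≡ 52·426·239·52·254·72 ≡ 472 (mod 493).
x_0 = 72^123 mod 493 = 472.
x_0 is neither 1 nor 492, so continue squaring.
x_1 = 472^2 mod 493 = 441.
Reached i = s−1 = 1 without hitting −1: 72 is a Miller–Rabin witness and 493 is composite.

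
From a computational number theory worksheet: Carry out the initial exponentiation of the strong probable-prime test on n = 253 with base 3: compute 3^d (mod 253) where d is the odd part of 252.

n − 1 = 252 = 2^2 · 63, so s = 2 and d = 63.
3^63 mod 253 = 236.

236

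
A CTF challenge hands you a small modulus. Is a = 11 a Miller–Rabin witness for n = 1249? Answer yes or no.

n − 1 = 1248 = 2^5 · 39, so s = 5 and d = 39.
x_0 = 11^39 mod 1249 = 355.
x_0 is neither 1 nor 1248, so continue squaring.
x_1 = 355^2 mod 1249 = 1125.
x_2 = 1125^2 mod 1249 = 388.
x_3 = 388^2 mod 1249 = 664.
x_4 = 664^2 mod 1249 = 1248.
x_4 ≡ −1, so 11 is not a witness.

no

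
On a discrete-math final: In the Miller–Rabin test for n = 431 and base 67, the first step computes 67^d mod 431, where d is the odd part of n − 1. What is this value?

n − 1 = 430 = 2^1 · 215, so s = 1 and d = 215.
By repeated squaring, 67^215 ≡ 430 (mod 431).

430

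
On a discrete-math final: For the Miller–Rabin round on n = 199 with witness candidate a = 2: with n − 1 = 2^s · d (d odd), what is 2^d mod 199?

n − 1 = 198 = 2^1 · 99, so s = 1 and d = 99.
2^99 mod 199 = 1.

1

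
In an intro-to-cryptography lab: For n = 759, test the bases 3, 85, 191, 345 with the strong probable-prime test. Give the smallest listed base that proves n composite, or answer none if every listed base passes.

n − 1 = 758 = 2^1 · 379, so s = 1 and d = 379.
Base 3: x_0 = 3^379 mod 759 = 312. x_0 ∉ {1, 758} and s = 1, so 3 is a Miller–Rabin witness and 759 is composite.
Base 85: x_0 = 85^379 mod 759 = 535. x_0 ∉ {1, 758} and s = 1, so 85 is a Miller–Rabin witness and 759 is composite.
Base 191: x_0 = 191^379 mod 759 = 707. x_0 ∉ {1, 758} and s = 1, so 191 is a Miller–Rabin witness and 759 is composite.
Base 345: x_0 = 345^379 mod 759 = 69. x_0 ∉ {1, 758} and s = 1, so 345 is a Miller–Rabin witness and 759 is composite.
The smallest witness among the given bases is 3.

3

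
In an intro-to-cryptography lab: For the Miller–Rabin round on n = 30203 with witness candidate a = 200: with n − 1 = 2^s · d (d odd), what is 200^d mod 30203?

30202

n − 1 = 30202 = 2^1 · 15101, so s = 1 and d = 15101.
200^15101 mod 30203 = 30202.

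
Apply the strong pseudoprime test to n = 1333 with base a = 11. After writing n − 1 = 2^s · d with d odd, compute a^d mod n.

494

n − 1 = 1332 = 2^2 · 333, so s = 2 and d = 333.
11^333 mod 1333 = 494.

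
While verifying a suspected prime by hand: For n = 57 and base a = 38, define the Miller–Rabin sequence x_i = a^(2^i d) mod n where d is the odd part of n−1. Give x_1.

n − 1 = 56 = 2^3 · 7, so s = 3 and d = 7.
Repeated squaring mod 57: 38^1 ≡ 38, 38^2 ≡ 19, 38^4 ≡ 19.
7 = 4 + 2 + 1, so 38^7 ≡ 19·19·38 ≡ 38 (mod 57).
x_0 = 38.
x_1 = 38^2 mod 57 = 19.

19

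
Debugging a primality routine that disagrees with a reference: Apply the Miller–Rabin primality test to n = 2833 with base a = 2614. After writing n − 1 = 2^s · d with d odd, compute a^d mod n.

2410

n − 1 = 2832 = 2^4 · 177, so s = 4 and d = 177.
2614^177 mod 2833 = 2410.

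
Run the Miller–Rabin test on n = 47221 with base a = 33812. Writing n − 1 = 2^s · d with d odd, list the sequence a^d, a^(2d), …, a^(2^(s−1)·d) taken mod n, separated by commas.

25269, 47220

n − 1 = 47220 = 2^2 · 11805, so s = 2 and d = 11805.
x_0 = 33812^11805 mod 47221 = 25269.
x_1 = 25269^2 mod 47221 = 47220.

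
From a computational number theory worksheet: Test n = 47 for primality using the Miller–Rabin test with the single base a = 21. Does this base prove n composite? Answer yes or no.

n − 1 = 46 = 2^1 · 23, so s = 1 and d = 23.
x_0 = 21^23 mod 47 = 1.
x_0 = 1, so 21 is not a witness.

no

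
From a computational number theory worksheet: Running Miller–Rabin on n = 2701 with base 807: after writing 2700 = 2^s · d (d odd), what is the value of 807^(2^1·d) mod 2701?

1

n − 1 = 2700 = 2^2 · 675, so s = 2 and d = 675.
x_0 = 807^675 mod 2701 = 147.
x_1 = 147^2 mod 2701 = 1.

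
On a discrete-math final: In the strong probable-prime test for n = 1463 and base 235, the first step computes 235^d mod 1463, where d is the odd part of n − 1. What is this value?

n − 1 = 1462 = 2^1 · 731, so s = 1 and d = 731.
235^731 mod 1463 = 961.

961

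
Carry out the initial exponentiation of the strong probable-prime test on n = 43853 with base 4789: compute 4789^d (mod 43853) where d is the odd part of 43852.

n − 1 = 43852 = 2^2 · 10963, so s = 2 and d = 10963.
4789^10963 mod 43853 = 1.

1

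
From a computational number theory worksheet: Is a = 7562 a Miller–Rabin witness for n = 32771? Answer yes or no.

n − 1 = 32770 = 2^1 · 16385, so s = 1 and d = 16385.
x_0 = 7562^16385 mod 32771 = 32770.
x_0 = 32770 ≡ −1, so 7562 is not a witness.

no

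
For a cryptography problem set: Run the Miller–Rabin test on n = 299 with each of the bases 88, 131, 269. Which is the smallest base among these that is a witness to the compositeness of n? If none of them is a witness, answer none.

n − 1 = 298 = 2^1 · 149, so s = 1 and d = 149.
Base 88: x_0 = 88^149 mod 299 = 251. x_0 ∉ {1, 298} and s = 1, so 88 is a Miller–Rabin witness and 299 is composite.
Base 131: x_0 = 131^149 mod 299 = 27. x_0 ∉ {1, 298} and s = 1, so 131 is a Miller–Rabin witness and 299 is composite.
Base 269: x_0 = 269^149 mod 299 = 211. x_0 ∉ {1, 298} and s = 1, so 269 is a Miller–Rabin witness and 299 is composite.
The smallest witness among the given bases is 88.

88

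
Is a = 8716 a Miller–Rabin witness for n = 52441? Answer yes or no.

n − 1 = 52440 = 2^3 · 6555, so s = 3 and d = 6555.
x_0 = 8716^6555 mod 52441 = 1.
x_0 = 1, so 8716 is not a witness.

no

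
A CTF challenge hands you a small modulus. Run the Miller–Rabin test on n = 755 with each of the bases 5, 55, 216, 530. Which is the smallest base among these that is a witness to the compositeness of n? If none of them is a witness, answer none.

n − 1 = 754 = 2^1 · 377, so s = 1 and d = 377.
Base 5: x_0 = 5^377 mod 755 = 25. x_0 ∉ {1, 754} and s = 1, so 5 is a Miller–Rabin witness and 755 is composite.
Base 55: x_0 = 55^377 mod 755 = 5. x_0 ∉ {1, 754} and s = 1, so 55 is a Miller–Rabin witness and 755 is composite.
Base 216: x_0 = 216^377 mod 755 = 456. x_0 ∉ {1, 754} and s = 1, so 216 is a Miller–Rabin witness and 755 is composite.
Base 530: x_0 = 530^377 mod 755 = 715. x_0 ∉ {1, 754} and s = 1, so 530 is a Miller–Rabin witness and 755 is composite.
The smallest witness among the given bases is 5.

5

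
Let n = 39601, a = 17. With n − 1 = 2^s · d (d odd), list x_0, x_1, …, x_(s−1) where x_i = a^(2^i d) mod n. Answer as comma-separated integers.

n − 1 = 39600 = 2^4 · 2475, so s = 4 and d = 2475.
x_0 = 17^2475 mod 39601 = 795.
x_1 = 795^2 mod 39601 = 38010.
x_2 = 38010^2 mod 39601 = 36418.
x_3 = 36418^2 mod 39601 = 33234.

795, 38010, 36418, 33234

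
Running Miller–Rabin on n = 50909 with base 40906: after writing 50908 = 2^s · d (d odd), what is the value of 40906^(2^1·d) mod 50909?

n − 1 = 50908 = 2^2 · 12727, so s = 2 and d = 12727.
Repeated squaring mod 50909: 40906^1 ≡ 40906, 40906^2 ≡ 23824, 40906^4 ≡ 49444, 40906^8 ≡ 8047, 40906^16 ≡ 48870, 40906^32 ≡ 33892, 40906^64 ≡ 7897, 40906^128 ≡ 49993, 40906^256 ≡ 24512, 40906^512 ≡ 10126, 40906^1024 ≡ 5150, 40906^2048 ≡ 49820, 40906^4096 ≡ 15014, 40906^8192 ≡ 46053.
12727 = 8192 + 4096 + 256 + 128 + 32 + 16 + 4 + 2 + 1, so 40906^12727 ≡ 46053·15014·24512·49993·33892·48870·49444·23824·40906 ≡ 50908 (mod 50909).
x_0 = 50908.
x_1 = 50908^2 mod 50909 = 1.

1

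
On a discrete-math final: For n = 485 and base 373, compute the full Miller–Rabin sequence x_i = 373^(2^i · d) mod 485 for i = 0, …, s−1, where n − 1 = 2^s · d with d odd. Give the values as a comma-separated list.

n − 1 = 484 = 2^2 · 121, so s = 2 and d = 121.
x_0 = 373^121 mod 485 = 233.
x_1 = 233^2 mod 485 = 454.

233, 454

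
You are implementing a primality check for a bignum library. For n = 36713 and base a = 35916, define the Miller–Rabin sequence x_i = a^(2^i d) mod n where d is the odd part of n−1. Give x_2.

36712

n − 1 = 36712 = 2^3 · 4589, so s = 3 and d = 4589.
x_0 = 35916^4589 mod 36713 = 22015.
x_1 = 22015^2 mod 36713 = 11912.
x_2 = 11912^2 mod 36713 = 36712.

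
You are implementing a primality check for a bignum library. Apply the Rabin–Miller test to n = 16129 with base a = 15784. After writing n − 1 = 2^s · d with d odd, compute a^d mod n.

n − 1 = 16128 = 2^8 · 63, so s = 8 and d = 63.
15784^63 mod 16129 = 5208.

5208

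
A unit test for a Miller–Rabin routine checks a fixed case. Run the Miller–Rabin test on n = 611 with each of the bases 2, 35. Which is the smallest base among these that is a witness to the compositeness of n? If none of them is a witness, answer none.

n − 1 = 610 = 2^1 · 305, so s = 1 and d = 305.
Base 2: x_0 = 2^305 mod 611 = 487. x_0 ∉ {1, 610} and s = 1, so 2 is a Miller–Rabin witness and 611 is composite.
Base 35: x_0 = 35^305 mod 611 = 302. x_0 ∉ {1, 610} and s = 1, so 35 is a Miller–Rabin witness and 611 is composite.
The smallest witness among the given bases is 2.

2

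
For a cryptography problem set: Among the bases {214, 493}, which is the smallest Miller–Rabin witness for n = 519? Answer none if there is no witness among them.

n − 1 = 518 = 2^1 · 259, so s = 1 and d = 259.
Base 214: x_0 = 214^259 mod 519 = 214. x_0 ∉ {1, 518} and s = 1, so 214 is a Miller–Rabin witness and 519 is composite.
Base 493: x_0 = 493^259 mod 519 = 199. x_0 ∉ {1, 518} and s = 1, so 493 is a Miller–Rabin witness and 519 is composite.
The smallest witness among the given bases is 214.

214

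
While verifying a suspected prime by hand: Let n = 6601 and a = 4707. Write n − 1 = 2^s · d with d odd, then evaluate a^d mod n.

n − 1 = 6600 = 2^3 · 825, so s = 3 and d = 825.
Repeated squaring mod 6601: 4707^1 ≡ 4707, 4707^2 ≡ 2893, 4707^4 ≡ 5982, 4707^8 ≡ 303, 4707^16 ≡ 5996, 4707^32 ≡ 2970, 4707^64 ≡ 1964, 4707^128 ≡ 2312, 4707^256 ≡ 5135, 4707^512 ≡ 3831.
825 = 512 + 256 + 32 + 16 + 8 + 1, so 4707^825 ≡ 3831·5135·2970·5996·303·4707 ≡ 4829 (mod 6601).

4829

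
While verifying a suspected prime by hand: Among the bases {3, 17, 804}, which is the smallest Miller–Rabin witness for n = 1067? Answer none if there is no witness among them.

n − 1 = 1066 = 2^1 · 533, so s = 1 and d = 533.
Base 3: x_0 = 3^533 mod 1067 = 49. x_0 ∉ {1, 1066} and s = 1, so 3 is a Miller–Rabin witness and 1067 is composite.
Base 17: x_0 = 17^533 mod 1067 = 29. x_0 ∉ {1, 1066} and s = 1, so 17 is a Miller–Rabin witness and 1067 is composite.
Base 804: x_0 = 804^533 mod 1067 = 342. x_0 ∉ {1, 1066} and s = 1, so 804 is a Miller–Rabin witness and 1067 is composite.
The smallest witness among the given bases is 3.

3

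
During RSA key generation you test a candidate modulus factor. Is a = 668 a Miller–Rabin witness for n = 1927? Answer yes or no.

n − 1 = 1926 = 2^1 · 963, so s = 1 and d = 963.
Repeated squaring mod 1927: 668^1 ≡ 668, 668^2 ≡ 1087, 668^4 ≡ 318, 668^8 ≡ 920, 668^16 ≡ 447, 668^32 ≡ 1328, 668^64 ≡ 379, 668^128 ≡ 1043, 668^256 ≡ 1021, 668^512 ≡ 1861.
963 = 512 + 256 + 128 + 64 + 2 + 1, so 668^963 ≡ 1861·1021·1043·379·1087·668 ≡ 170 (mod 1927).
x_0 = 668^963 mod 1927 = 170.
x_0 ∉ {1, 1926} and s = 1, so 668 is a Miller–Rabin witness and 1927 is composite.

yes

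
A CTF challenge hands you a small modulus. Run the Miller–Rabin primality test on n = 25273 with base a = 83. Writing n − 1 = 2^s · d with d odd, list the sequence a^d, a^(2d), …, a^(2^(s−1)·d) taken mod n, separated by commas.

n − 1 = 25272 = 2^3 · 3159, so s = 3 and d = 3159.
x_0 = 83^3159 mod 25273 = 9648.
x_1 = 9648^2 mod 25273 = 3445.
x_2 = 3445^2 mod 25273 = 14988.

9648, 3445, 14988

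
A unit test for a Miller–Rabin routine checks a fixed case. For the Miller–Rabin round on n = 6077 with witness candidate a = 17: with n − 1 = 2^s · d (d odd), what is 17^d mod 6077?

n − 1 = 6076 = 2^2 · 1519, so s = 2 and d = 1519.
17^1519 mod 6077 = 3449.

3449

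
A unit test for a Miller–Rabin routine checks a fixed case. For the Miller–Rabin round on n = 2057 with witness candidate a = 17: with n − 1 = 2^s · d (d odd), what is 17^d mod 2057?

272

n − 1 = 2056 = 2^3 · 257, so s = 3 and d = 257.
17^257 mod 2057 = 272.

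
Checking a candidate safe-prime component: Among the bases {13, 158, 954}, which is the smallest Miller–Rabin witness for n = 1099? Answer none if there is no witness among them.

n − 1 = 1098 = 2^1 · 549, so s = 1 and d = 549.
Base 13: x_0 = 13^549 mod 1099 = 1098. x_0 = 1098 ≡ −1, so 13 is not a witness.
Base 158: x_0 = 158^549 mod 1099 = 1. x_0 = 1, so 158 is not a witness.
Base 954: x_0 = 954^549 mod 1099 = 1. x_0 = 1, so 954 is not a witness.
No listed base is a witness for 1099.

none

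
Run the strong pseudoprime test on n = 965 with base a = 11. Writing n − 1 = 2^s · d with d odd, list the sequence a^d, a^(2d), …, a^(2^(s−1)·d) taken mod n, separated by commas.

n − 1 = 964 = 2^2 · 241, so s = 2 and d = 241.
x_0 = 11^241 mod 965 = 891.
x_1 = 891^2 mod 965 = 651.

891, 651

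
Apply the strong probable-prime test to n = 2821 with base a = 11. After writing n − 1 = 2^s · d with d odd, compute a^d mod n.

n − 1 = 2820 = 2^2 · 705, so s = 2 and d = 705.
Repeated squaring mod 2821: 11^1 ≡ 11, 11^2 ≡ 121, 11^4 ≡ 536, 11^8 ≡ 2375, 11^16 ≡ 1446, 11^32 ≡ 555, 11^64 ≡ 536, 11^128 ≡ 2375, 11^256 ≡ 1446, 11^512 ≡ 555.
705 = 512 + 128 + 64 + 1, so 11^705 ≡ 555·2375·536·11 ≡ 1828 (mod 2821).

1828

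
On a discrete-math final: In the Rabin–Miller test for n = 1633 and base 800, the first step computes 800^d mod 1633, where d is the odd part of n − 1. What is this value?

466

n − 1 = 1632 = 2^5 · 51, so s = 5 and d = 51.
800^51 mod 1633 = 466.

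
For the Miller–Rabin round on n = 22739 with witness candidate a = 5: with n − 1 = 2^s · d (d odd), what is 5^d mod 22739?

1

n − 1 = 22738 = 2^1 · 11369, so s = 1 and d = 11369.
5^11369 mod 22739 = 1.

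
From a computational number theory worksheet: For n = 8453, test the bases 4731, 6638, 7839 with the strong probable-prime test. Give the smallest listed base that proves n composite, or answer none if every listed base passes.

4731

n − 1 = 8452 = 2^2 · 2113, so s = 2 and d = 2113.
Base 4731: x_0 = 4731^2113 mod 8453 = 4273. x_0 is neither 1 nor 8452, so continue squaring. x_1 = 4273^2 mod 8453 = 49. Reached i = s−1 = 1 without hitting −1: 4731 is a Miller–Rabin witness and 8453 is composite.
Base 6638: x_0 = 6638^2113 mod 8453 = 6132. x_0 is neither 1 nor 8452, so continue squaring. x_1 = 6132^2 mod 8453 = 2480. Reached i = s−1 = 1 without hitting −1: 6638 is a Miller–Rabin witness and 8453 is composite.
Base 7839: x_0 = 7839^2113 mod 8453 = 6214. x_0 is neither 1 nor 8452, so continue squaring. x_1 = 6214^2 mod 8453 = 492. Reached i = s−1 = 1 without hitting −1: 7839 is a Miller–Rabin witness and 8453 is composite.
The smallest witness among the given bases is 4731.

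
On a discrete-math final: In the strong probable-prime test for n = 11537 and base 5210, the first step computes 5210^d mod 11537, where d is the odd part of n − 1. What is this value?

9

n − 1 = 11536 = 2^4 · 721, so s = 4 and d = 721.
Repeated squaring mod 11537: 5210^1 ≡ 5210, 5210^2 ≡ 9076, 5210^4 ≡ 11133, 5210^8 ≡ 1698, 5210^16 ≡ 10491, 5210^32 ≡ 9638, 5210^64 ≡ 6657, 5210^128 ≡ 2032, 5210^256 ≡ 10315, 5210^512 ≡ 5011.
721 = 512 + 128 + 64 + 16 + 1, so 5210^721 ≡ 5011·2032·6657·10491·5210 ≡ 9 (mod 11537).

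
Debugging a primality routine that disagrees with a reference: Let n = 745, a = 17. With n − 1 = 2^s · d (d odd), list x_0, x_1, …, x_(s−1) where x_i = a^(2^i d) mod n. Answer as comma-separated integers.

n − 1 = 744 = 2^3 · 93, so s = 3 and d = 93.
x_0 = 17^93 mod 745 = 347.
x_1 = 347^2 mod 745 = 464.
x_2 = 464^2 mod 745 = 736.

347, 464, 736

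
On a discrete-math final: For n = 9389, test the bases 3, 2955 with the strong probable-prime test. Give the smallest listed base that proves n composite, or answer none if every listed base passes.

3

n − 1 = 9388 = 2^2 · 2347, so s = 2 and d = 2347.
Base 3: x_0 = 3^2347 mod 9389 = 5234. x_0 is neither 1 nor 9388, so continue squaring. x_1 = 5234^2 mod 9389 = 7043. Reached i = s−1 = 1 without hitting −1: 3 is a Miller–Rabin witness and 9389 is composite.
Base 2955: x_0 = 2955^2347 mod 9389 = 5275. x_0 is neither 1 nor 9388, so continue squaring. x_1 = 5275^2 mod 9389 = 6018. Reached i = s−1 = 1 without hitting −1: 2955 is a Miller–Rabin witness and 9389 is composite.
The smallest witness among the given bases is 3.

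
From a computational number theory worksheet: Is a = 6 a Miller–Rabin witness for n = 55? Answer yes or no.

yes

n − 1 = 54 = 2^1 · 27, so s = 1 and d = 27.
x_0 = 6^27 mod 55 = 41.
x_0 ∉ {1, 54} and s = 1, so 6 is a Miller–Rabin witness and 55 is composite.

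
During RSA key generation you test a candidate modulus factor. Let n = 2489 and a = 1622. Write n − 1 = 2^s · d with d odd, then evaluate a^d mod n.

n − 1 = 2488 = 2^3 · 311, so s = 3 and d = 311.
1622^311 mod 2489 = 2063.

2063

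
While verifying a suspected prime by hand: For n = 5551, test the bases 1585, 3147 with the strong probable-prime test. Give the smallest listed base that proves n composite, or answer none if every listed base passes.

n − 1 = 5550 = 2^1 · 2775, so s = 1 and d = 2775.
Base 1585: x_0 = 1585^2775 mod 5551 = 5550. x_0 = 5550 ≡ −1, so 1585 is not a witness.
Base 3147: x_0 = 3147^2775 mod 5551 = 365. x_0 ∉ {1, 5550} and s = 1, so 3147 is a Miller–Rabin witness and 5551 is composite.
The smallest witness among the given bases is 3147.

3147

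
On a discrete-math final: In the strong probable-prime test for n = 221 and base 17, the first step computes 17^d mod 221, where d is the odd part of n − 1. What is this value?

n − 1 = 220 = 2^2 · 55, so s = 2 and d = 55.
17^55 mod 221 = 17.

17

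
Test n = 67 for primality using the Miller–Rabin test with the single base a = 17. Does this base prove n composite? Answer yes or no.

no

n − 1 = 66 = 2^1 · 33, so s = 1 and d = 33.
x_0 = 17^33 mod 67 = 1.
x_0 = 1, so 17 is not a witness.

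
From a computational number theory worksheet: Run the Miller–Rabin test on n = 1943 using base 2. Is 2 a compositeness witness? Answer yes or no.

yes

n − 1 = 1942 = 2^1 · 971, so s = 1 and d = 971.
x_0 = 2^971 mod 1943 = 1505.
x_0 ∉ {1, 1942} and s = 1, so 2 is a Miller–Rabin witness and 1943 is composite.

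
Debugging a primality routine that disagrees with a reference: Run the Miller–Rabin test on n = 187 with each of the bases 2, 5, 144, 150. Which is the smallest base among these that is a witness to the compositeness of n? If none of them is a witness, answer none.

2

n − 1 = 186 = 2^1 · 93, so s = 1 and d = 93.
Base 2: x_0 = 2^93 mod 187 = 151. x_0 ∉ {1, 186} and s = 1, so 2 is a Miller–Rabin witness and 187 is composite.
Base 5: x_0 = 5^93 mod 187 = 37. x_0 ∉ {1, 186} and s = 1, so 5 is a Miller–Rabin witness and 187 is composite.
Base 144: x_0 = 144^93 mod 187 = 111. x_0 ∉ {1, 186} and s = 1, so 144 is a Miller–Rabin witness and 187 is composite.
Base 150: x_0 = 150^93 mod 187 = 90. x_0 ∉ {1, 186} and s = 1, so 150 is a Miller–Rabin witness and 187 is composite.
The smallest witness among the given bases is 2.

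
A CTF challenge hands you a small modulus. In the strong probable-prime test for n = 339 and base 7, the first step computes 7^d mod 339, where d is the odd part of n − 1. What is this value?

7

n − 1 = 338 = 2^1 · 169, so s = 1 and d = 169.
7^169 mod 339 = 7.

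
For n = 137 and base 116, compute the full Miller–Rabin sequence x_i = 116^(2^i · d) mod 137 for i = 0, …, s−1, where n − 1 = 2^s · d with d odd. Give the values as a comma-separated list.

n − 1 = 136 = 2^3 · 17, so s = 3 and d = 17.
x_0 = 116^17 mod 137 = 41.
x_1 = 41^2 mod 137 = 37.
x_2 = 37^2 mod 137 = 136.

41, 37, 136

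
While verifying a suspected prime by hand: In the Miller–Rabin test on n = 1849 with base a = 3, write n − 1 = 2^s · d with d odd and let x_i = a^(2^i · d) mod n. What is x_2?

n − 1 = 1848 = 2^3 · 231, so s = 3 and d = 231.
x_0 = 3^231 mod 1849 = 1375.
x_1 = 1375^2 mod 1849 = 947.
x_2 = 947^2 mod 1849 = 44.

44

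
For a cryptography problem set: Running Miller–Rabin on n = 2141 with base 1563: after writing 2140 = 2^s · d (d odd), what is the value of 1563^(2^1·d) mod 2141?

2140

n − 1 = 2140 = 2^2 · 535, so s = 2 and d = 535.
Repeated squaring mod 2141: 1563^1 ≡ 1563, 1563^2 ≡ 88, 1563^4 ≡ 1321, 1563^8 ≡ 126, 1563^16 ≡ 889, 1563^32 ≡ 292, 1563^64 ≡ 1765, 1563^128 ≡ 70, 1563^256 ≡ 618, 1563^512 ≡ 826.
535 = 512 + 16 + 4 + 2 + 1, so 1563^535 ≡ 826·889·1321·88·1563 ≡ 1722 (mod 2141).
x_0 = 1722.
x_1 = 1722^2 mod 2141 = 2140.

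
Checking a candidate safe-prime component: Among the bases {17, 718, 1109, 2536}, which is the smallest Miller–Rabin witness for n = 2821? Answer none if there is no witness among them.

n − 1 = 2820 = 2^2 · 705, so s = 2 and d = 705.
Base 17: x_0 = 17^705 mod 2821 = 2820. x_0 = 2820 ≡ −1, so 17 is not a witness.
Base 718: x_0 = 718^705 mod 2821 = 1. x_0 = 1, so 718 is not a witness.
Base 1109: x_0 = 1109^705 mod 2821 = 2820. x_0 = 2820 ≡ −1, so 1109 is not a witness.
Base 2536: x_0 = 2536^705 mod 2821 = 1. x_0 = 1, so 2536 is not a witness.
No listed base is a witness for 2821.

none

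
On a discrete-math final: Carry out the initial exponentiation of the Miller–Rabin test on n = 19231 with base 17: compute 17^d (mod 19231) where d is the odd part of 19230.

1

n − 1 = 19230 = 2^1 · 9615, so s = 1 and d = 9615.
17^9615 mod 19231 = 1.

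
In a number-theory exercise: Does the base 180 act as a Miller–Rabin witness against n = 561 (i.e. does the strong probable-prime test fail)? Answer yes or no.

n − 1 = 560 = 2^4 · 35, so s = 4 and d = 35.
x_0 = 180^35 mod 561 = 507.
x_0 is neither 1 nor 560, so continue squaring.
x_1 = 507^2 mod 561 = 111.
x_2 = 111^2 mod 561 = 540.
x_3 = 540^2 mod 561 = 441.
Reached i = s−1 = 3 without hitting −1: 180 is a Miller–Rabin witness and 561 is composite.

yes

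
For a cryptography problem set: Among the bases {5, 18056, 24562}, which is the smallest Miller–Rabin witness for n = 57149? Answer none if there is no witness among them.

n − 1 = 57148 = 2^2 · 14287, so s = 2 and d = 14287.
Base 5: x_0 = 5^14287 mod 57149 = 57148. x_0 = 57148 ≡ −1, so 5 is not a witness.
Base 18056: x_0 = 18056^14287 mod 57149 = 1. x_0 = 1, so 18056 is not a witness.
Base 24562: x_0 = 24562^14287 mod 57149 = 57148. x_0 = 57148 ≡ −1, so 24562 is not a witness.
No listed base is a witness for 57149.

none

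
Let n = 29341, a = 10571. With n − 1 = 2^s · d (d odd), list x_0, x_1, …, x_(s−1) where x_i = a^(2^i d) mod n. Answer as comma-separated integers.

28010, 11101

n − 1 = 29340 = 2^2 · 7335, so s = 2 and d = 7335.
x_0 = 10571^7335 mod 29341 = 28010.
x_1 = 28010^2 mod 29341 = 11101.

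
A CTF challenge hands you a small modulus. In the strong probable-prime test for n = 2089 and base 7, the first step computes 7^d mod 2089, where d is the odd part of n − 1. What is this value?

n − 1 = 2088 = 2^3 · 261, so s = 3 and d = 261.
7^261 mod 2089 = 1517.

1517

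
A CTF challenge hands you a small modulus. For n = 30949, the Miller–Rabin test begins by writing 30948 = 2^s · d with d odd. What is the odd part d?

7737

Halving: 30948 → 15474 → 7737; 7737 is odd.
So 30948 = 2^2 · 7737.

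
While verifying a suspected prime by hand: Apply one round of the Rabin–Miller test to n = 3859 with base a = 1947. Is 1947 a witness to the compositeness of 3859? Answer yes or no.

yes

n − 1 = 3858 = 2^1 · 1929, so s = 1 and d = 1929.
x_0 = 1947^1929 mod 3859 = 77.
x_0 ∉ {1, 3858} and s = 1, so 1947 is a Miller–Rabin witness and 3859 is composite.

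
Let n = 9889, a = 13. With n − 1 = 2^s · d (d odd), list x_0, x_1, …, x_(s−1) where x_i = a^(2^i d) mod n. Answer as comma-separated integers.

1579, 1213, 7797, 5526, 9333

n − 1 = 9888 = 2^5 · 309, so s = 5 and d = 309.
x_0 = 13^309 mod 9889 = 1579.
x_1 = 1579^2 mod 9889 = 1213.
x_2 = 1213^2 mod 9889 = 7797.
x_3 = 7797^2 mod 9889 = 5526.
x_4 = 5526^2 mod 9889 = 9333.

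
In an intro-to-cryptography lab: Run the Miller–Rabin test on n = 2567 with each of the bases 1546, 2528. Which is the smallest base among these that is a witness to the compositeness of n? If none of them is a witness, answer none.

n − 1 = 2566 = 2^1 · 1283, so s = 1 and d = 1283.
Base 1546: x_0 = 1546^1283 mod 2567 = 339. x_0 ∉ {1, 2566} and s = 1, so 1546 is a Miller–Rabin witness and 2567 is composite.
Base 2528: x_0 = 2528^1283 mod 2567 = 912. x_0 ∉ {1, 2566} and s = 1, so 2528 is a Miller–Rabin witness and 2567 is composite.
The smallest witness among the given bases is 1546.

1546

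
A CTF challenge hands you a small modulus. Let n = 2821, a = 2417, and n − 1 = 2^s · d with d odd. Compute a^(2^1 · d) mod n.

1

n − 1 = 2820 = 2^2 · 705, so s = 2 and d = 705.
By repeated squaring, 2417^705 ≡ 1611 (mod 2821).
x_0 = 1611.
x_1 = 1611^2 mod 2821 = 1.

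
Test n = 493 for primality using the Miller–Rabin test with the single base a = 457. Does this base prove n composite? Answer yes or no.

n − 1 = 492 = 2^2 · 123, so s = 2 and d = 123.
x_0 = 457^123 mod 493 = 383.
x_0 is neither 1 nor 492, so continue squaring.
x_1 = 383^2 mod 493 = 268.
Reached i = s−1 = 1 without hitting −1: 457 is a Miller–Rabin witness and 493 is composite.

yes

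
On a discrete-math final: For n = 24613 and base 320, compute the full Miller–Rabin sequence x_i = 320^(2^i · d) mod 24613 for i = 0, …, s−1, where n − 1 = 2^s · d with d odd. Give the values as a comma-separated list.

n − 1 = 24612 = 2^2 · 6153, so s = 2 and d = 6153.
x_0 = 320^6153 mod 24613 = 22291.
x_1 = 22291^2 mod 24613 = 1437.

22291, 1437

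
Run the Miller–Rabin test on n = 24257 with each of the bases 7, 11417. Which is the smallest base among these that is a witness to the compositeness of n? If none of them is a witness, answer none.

7

n − 1 = 24256 = 2^6 · 379, so s = 6 and d = 379.
Base 7: x_0 = 7^379 mod 24257 = 19946. x_0 is neither 1 nor 24256, so continue squaring. x_1 = 19946^2 mod 24257 = 3859. x_2 = 3859^2 mod 24257 = 22340. x_3 = 22340^2 mod 24257 = 12082. x_4 = 12082^2 mod 24257 = 20355. x_5 = 20355^2 mod 24257 = 16465. Reached i = s−1 = 5 without hitting −1: 7 is a Miller–Rabin witness and 24257 is composite.
Base 11417: x_0 = 11417^379 mod 24257 = 10274. x_0 is neither 1 nor 24256, so continue squaring. x_1 = 10274^2 mod 24257 = 12869. x_2 = 12869^2 mod 24257 = 8622. x_3 = 8622^2 mod 24257 = 15436. x_4 = 15436^2 mod 24257 = 17842. x_5 = 17842^2 mod 24257 = 12353. Reached i = s−1 = 5 without hitting −1: 11417 is a Miller–Rabin witness and 24257 is composite.
The smallest witness among the given bases is 7.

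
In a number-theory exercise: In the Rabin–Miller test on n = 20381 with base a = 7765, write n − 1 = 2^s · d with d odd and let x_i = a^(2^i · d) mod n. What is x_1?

n − 1 = 20380 = 2^2 · 5095, so s = 2 and d = 5095.
x_0 = 7765^5095 mod 20381 = 17761.
x_1 = 17761^2 mod 20381 = 16384.

16384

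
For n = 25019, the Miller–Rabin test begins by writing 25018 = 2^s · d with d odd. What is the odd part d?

Halving: 25018 → 12509; 12509 is odd.
So 25018 = 2^1 · 12509.

12509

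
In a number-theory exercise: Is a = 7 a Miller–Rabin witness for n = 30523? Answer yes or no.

yes

n − 1 = 30522 = 2^1 · 15261, so s = 1 and d = 15261.
x_0 = 7^15261 mod 30523 = 5005.
x_0 ∉ {1, 30522} and s = 1, so 7 is a Miller–Rabin witness and 30523 is composite.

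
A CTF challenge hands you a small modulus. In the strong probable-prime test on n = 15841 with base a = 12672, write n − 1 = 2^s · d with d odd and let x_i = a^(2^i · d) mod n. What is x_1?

n − 1 = 15840 = 2^5 · 495, so s = 5 and d = 495.
x_0 = 12672^495 mod 15841 = 11159.
x_1 = 11159^2 mod 15841 = 13021.

13021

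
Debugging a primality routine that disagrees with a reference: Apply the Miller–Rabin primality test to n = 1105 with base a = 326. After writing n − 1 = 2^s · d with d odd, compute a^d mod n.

n − 1 = 1104 = 2^4 · 69, so s = 4 and d = 69.
326^69 mod 1105 = 651.

651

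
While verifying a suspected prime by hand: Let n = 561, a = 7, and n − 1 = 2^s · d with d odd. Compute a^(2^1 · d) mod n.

298

n − 1 = 560 = 2^4 · 35, so s = 4 and d = 35.
x_0 = 7^35 mod 561 = 241.
x_1 = 241^2 mod 561 = 298.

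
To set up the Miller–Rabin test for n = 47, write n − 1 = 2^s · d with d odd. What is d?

23

Halving: 46 → 23; 23 is odd.
So 46 = 2^1 · 23.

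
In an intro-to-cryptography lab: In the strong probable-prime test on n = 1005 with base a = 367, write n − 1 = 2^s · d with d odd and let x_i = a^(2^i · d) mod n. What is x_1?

4

n − 1 = 1004 = 2^2 · 251, so s = 2 and d = 251.
Repeated squaring mod 1005: 367^1 ≡ 367, 367^2 ≡ 19, 367^4 ≡ 361, 367^8 ≡ 676, 367^16 ≡ 706, 367^32 ≡ 961, 367^64 ≡ 931, 367^128 ≡ 451.
251 = 128 + 64 + 32 + 16 + 8 + 2 + 1, so 367^251 ≡ 451·931·961·706·676·19·367 ≡ 538 (mod 1005).
x_0 = 538.
x_1 = 538^2 mod 1005 = 4.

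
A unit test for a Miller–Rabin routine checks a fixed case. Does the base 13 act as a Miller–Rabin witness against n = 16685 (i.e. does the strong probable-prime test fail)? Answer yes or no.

yes

n − 1 = 16684 = 2^2 · 4171, so s = 2 and d = 4171.
x_0 = 13^4171 mod 16685 = 13687.
x_0 is neither 1 nor 16684, so continue squaring.
x_1 = 13687^2 mod 16685 = 11474.
Reached i = s−1 = 1 without hitting −1: 13 is a Miller–Rabin witness and 16685 is composite.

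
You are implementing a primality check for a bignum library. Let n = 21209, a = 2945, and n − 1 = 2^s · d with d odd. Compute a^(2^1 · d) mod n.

n − 1 = 21208 = 2^3 · 2651, so s = 3 and d = 2651.
x_0 = 2945^2651 mod 21209 = 5820.
x_1 = 5820^2 mod 21209 = 1627.

1627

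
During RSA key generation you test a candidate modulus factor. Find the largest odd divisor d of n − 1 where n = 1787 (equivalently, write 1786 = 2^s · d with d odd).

Halving: 1786 → 893; 893 is odd.
So 1786 = 2^1 · 893.

893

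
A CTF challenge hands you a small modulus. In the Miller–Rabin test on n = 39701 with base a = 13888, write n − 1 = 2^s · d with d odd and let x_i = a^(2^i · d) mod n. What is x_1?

14455

n − 1 = 39700 = 2^2 · 9925, so s = 2 and d = 9925.
x_0 = 13888^9925 mod 39701 = 4186.
x_1 = 4186^2 mod 39701 = 14455.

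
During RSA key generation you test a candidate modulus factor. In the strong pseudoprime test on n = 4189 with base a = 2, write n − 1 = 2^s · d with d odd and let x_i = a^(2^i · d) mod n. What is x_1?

2424

n − 1 = 4188 = 2^2 · 1047, so s = 2 and d = 1047.
x_0 = 2^1047 mod 4189 = 3843.
x_1 = 3843^2 mod 4189 = 2424.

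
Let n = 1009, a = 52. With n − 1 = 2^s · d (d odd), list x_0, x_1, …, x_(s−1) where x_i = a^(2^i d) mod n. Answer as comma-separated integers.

179, 762, 469, 1008

n − 1 = 1008 = 2^4 · 63, so s = 4 and d = 63.
x_0 = 52^63 mod 1009 = 179.
x_1 = 179^2 mod 1009 = 762.
x_2 = 762^2 mod 1009 = 469.
x_3 = 469^2 mod 1009 = 1008.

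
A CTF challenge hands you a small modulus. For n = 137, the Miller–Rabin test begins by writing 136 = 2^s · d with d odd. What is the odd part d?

Halving: 136 → 68 → 34 → 17; 17 is odd.
So 136 = 2^3 · 17.

17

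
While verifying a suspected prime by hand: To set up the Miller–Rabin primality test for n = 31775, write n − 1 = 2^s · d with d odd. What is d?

Halving: 31774 → 15887; 15887 is odd.
So 31774 = 2^1 · 15887.

15887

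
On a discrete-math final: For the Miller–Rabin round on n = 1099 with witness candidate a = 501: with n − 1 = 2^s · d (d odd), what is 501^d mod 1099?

n − 1 = 1098 = 2^1 · 549, so s = 1 and d = 549.
By repeated squaring, 501^549 ≡ 624 (mod 1099).

624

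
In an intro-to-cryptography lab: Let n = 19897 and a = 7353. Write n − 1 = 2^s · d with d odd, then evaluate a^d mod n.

18741

n − 1 = 19896 = 2^3 · 2487, so s = 3 and d = 2487.
7353^2487 mod 19897 = 18741.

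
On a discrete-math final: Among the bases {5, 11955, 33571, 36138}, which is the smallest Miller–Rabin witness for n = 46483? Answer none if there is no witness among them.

n − 1 = 46482 = 2^1 · 23241, so s = 1 and d = 23241.
Base 5: x_0 = 5^23241 mod 46483 = 23701. x_0 ∉ {1, 46482} and s = 1, so 5 is a Miller–Rabin witness and 46483 is composite.
Base 11955: x_0 = 11955^23241 mod 46483 = 33799. x_0 ∉ {1, 46482} and s = 1, so 11955 is a Miller–Rabin witness and 46483 is composite.
Base 33571: x_0 = 33571^23241 mod 46483 = 13844. x_0 ∉ {1, 46482} and s = 1, so 33571 is a Miller–Rabin witness and 46483 is composite.
Base 36138: x_0 = 36138^23241 mod 46483 = 44355. x_0 ∉ {1, 46482} and s = 1, so 36138 is a Miller–Rabin witness and 46483 is composite.
The smallest witness among the given bases is 5.

5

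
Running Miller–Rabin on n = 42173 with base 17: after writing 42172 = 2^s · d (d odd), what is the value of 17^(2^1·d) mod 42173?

n − 1 = 42172 = 2^2 · 10543, so s = 2 and d = 10543.
x_0 = 17^10543 mod 42173 = 12055.
x_1 = 12055^2 mod 42173 = 37040.

37040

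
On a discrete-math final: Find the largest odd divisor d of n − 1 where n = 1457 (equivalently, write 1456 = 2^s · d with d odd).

91

Halving: 1456 → 728 → 364 → 182 → 91; 91 is odd.
So 1456 = 2^4 · 91.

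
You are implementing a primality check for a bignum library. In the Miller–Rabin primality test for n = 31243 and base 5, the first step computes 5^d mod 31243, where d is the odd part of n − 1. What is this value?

n − 1 = 31242 = 2^1 · 15621, so s = 1 and d = 15621.
By repeated squaring, 5^15621 ≡ 15584 (mod 31243).

15584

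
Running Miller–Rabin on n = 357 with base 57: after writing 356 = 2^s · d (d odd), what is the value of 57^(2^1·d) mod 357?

36

n − 1 = 356 = 2^2 · 89, so s = 2 and d = 89.
Repeated squaring mod 357: 57^1 ≡ 57, 57^2 ≡ 36, 57^4 ≡ 225, 57^8 ≡ 288, 57^16 ≡ 120, 57^32 ≡ 120, 57^64 ≡ 120.
89 = 64 + 16 + 8 + 1, so 57^89 ≡ 120·120·288·57 ≡ 351 (mod 357).
x_0 = 351.
x_1 = 351^2 mod 357 = 36.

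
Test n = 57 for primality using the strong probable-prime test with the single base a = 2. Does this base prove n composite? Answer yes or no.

n − 1 = 56 = 2^3 · 7, so s = 3 and d = 7.
Repeated squaring mod 57: 2^1 ≡ 2, 2^2 ≡ 4, 2^4 ≡ 16.
7 = 4 + 2 + 1, so 2^7 ≡ 16·4·2 ≡ 14 (mod 57).
x_0 = 2^7 mod 57 = 14.
x_0 is neither 1 nor 56, so continue squaring.
x_1 = 14^2 mod 57 = 25.
x_2 = 25^2 mod 57 = 55.
Reached i = s−1 = 2 without hitting −1: 2 is a Miller–Rabin witness and 57 is composite.

yes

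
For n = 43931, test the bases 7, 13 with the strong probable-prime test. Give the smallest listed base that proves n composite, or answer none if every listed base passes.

7

n − 1 = 43930 = 2^1 · 21965, so s = 1 and d = 21965.
Base 7: x_0 = 7^21965 mod 43931 = 7457. x_0 ∉ {1, 43930} and s = 1, so 7 is a Miller–Rabin witness and 43931 is composite.
Base 13: x_0 = 13^21965 mod 43931 = 28718. x_0 ∉ {1, 43930} and s = 1, so 13 is a Miller–Rabin witness and 43931 is composite.
The smallest witness among the given bases is 7.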